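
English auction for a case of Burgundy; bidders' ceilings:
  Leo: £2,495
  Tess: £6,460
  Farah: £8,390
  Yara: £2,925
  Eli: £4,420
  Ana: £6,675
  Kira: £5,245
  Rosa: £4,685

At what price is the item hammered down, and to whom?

Farah wins at £6,675

Sorting limits: 8,390 (Farah) > 6,675 (Ana) > 6,460 (Tess) > 5,245 (Kira) > 4,685 (Rosa) > 4,420 (Eli) > …
Ana is the last rival to drop out, at £6,675; Farah remains and wins at that price.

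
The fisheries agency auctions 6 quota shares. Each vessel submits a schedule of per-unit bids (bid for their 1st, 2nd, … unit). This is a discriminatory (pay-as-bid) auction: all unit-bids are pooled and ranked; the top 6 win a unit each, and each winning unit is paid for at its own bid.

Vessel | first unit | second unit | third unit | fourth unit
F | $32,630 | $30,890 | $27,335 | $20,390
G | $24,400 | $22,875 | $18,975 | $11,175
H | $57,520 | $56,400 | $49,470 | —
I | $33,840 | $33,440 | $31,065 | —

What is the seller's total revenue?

Merging the schedules and taking the best 6: 57,520 (H-1), 56,400 (H-2), 49,470 (H-3), 33,840 (I-1), 33,440 (I-2), 32,630 (F-1)
Next rejected bid: $31,065 (not a price — pay-as-bid).
Each winning unit pays its own bid.
Revenue = 57,520 + 56,400 + 49,470 + 33,840 + 33,440 + 32,630 = $263,300.

Total revenue: $263,300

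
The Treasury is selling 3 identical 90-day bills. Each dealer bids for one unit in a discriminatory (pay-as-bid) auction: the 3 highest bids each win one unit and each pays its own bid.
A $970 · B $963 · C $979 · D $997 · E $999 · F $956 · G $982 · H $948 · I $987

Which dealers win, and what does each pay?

E $999, D $997, I $987

Bids ranked high→low: 999 (E), 997 (D), 987 (I), 982 (G), 979 (C), …
Winners (3 units): E, D, I.
Each winner pays its own bid: E $999, D $997, I $987.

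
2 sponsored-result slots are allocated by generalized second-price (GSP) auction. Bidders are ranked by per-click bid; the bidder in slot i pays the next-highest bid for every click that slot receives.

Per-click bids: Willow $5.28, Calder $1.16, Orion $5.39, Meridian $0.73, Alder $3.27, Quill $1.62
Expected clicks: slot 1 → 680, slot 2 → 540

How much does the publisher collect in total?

Per-click bids in order: $5.39 (Orion) > $5.28 (Willow) > $3.27 (Alder) > …
Slot 1: Orion pays $5.28 × 680 = $3590.40
Slot 2: Willow pays $3.27 × 540 = $1765.80
Total = $5356.20

Total revenue: $5356.20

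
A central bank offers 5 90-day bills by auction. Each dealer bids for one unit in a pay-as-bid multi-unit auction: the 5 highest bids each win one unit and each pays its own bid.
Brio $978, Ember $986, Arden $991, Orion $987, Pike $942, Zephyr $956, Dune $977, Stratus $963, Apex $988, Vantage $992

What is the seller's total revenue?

Total revenue: $4,944

Bids ranked high→low: 992 (Vantage), 991 (Arden), 988 (Apex), 987 (Orion), 986 (Ember), 978 (Brio), 977 (Dune), …
Winners (5 units): Vantage, Arden, Apex, Orion, Ember.
Total revenue = 992 + 991 + 988 + 987 + 986 = $4,944.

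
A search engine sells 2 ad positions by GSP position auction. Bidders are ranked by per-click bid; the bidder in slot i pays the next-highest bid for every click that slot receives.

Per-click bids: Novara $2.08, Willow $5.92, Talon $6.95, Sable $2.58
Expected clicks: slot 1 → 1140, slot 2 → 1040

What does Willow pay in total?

Willow pays $2683.20

Ranked by bid: $6.95 (Talon) > $5.92 (Willow) > $2.58 (Sable) > …
Willow holds slot 2 → pays next bid $2.58 × 1040 clicks = $2683.20.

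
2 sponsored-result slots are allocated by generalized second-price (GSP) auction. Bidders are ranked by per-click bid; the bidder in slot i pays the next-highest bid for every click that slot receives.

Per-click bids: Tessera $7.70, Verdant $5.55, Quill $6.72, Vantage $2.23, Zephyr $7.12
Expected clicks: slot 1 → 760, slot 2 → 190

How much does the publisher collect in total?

Per-click bids in order: $7.70 (Tessera) > $7.12 (Zephyr) > $6.72 (Quill) > …
Slot 1: Tessera pays $7.12 × 760 = $5411.20
Slot 2: Zephyr pays $6.72 × 190 = $1276.80
Total = $6688.00

Total revenue: $6688.00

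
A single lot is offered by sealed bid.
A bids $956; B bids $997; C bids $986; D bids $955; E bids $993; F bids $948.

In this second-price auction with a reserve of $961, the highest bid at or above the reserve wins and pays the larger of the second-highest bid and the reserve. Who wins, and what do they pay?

Sorting bids: 997 (B) > 993 (E) > 986 (C) > 956 (A) > 955 (D) > 948 (F)
Highest eligible bid: B at $997.
Second-highest bid $993 exceeds the reserve $961 → payment $993.

B pays $993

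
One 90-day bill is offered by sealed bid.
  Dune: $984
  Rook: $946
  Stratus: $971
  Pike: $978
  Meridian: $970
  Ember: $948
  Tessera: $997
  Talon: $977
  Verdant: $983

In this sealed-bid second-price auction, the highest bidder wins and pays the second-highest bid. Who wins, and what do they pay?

Bids ranked: 997 (Tessera) > 984 (Dune) > 983 (Verdant) > 978 (Pike) > 977 (Talon) > 971 (Stratus) > …
Tessera wins with the highest bid; price is set by the runner-up at $984.

Tessera pays $984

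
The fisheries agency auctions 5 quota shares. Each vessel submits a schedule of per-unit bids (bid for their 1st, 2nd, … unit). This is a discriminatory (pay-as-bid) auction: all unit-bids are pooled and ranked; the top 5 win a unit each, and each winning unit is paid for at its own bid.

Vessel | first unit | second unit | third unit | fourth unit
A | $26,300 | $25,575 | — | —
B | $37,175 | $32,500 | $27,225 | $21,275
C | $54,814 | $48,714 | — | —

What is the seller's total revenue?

All unit-bids, highest first — top 5: 54,814 (C-1), 48,714 (C-2), 37,175 (B-1), 32,500 (B-2), 27,225 (B-3)
Next rejected bid: $26,300 (not a price — pay-as-bid).
Each winning unit pays its own bid.
Revenue = 54,814 + 48,714 + 37,175 + 32,500 + 27,225 = $200,428.

Total revenue: $200,428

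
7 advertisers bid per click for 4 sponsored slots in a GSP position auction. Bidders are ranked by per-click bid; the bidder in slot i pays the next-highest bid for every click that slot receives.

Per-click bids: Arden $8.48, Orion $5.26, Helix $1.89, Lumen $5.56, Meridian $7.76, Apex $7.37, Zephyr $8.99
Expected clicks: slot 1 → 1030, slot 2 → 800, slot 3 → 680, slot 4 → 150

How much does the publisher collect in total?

Total revenue: $20788.00

Sorting advertisers: $8.99 (Zephyr) > $8.48 (Arden) > $7.76 (Meridian) > $7.37 (Apex) > $5.56 (Lumen) > …
Slot 1: Zephyr pays $8.48 × 1030 = $8734.40
Slot 2: Arden pays $7.76 × 800 = $6208.00
Slot 3: Meridian pays $7.37 × 680 = $5011.60
Slot 4: Apex pays $5.56 × 150 = $834.00
Total = $20788.00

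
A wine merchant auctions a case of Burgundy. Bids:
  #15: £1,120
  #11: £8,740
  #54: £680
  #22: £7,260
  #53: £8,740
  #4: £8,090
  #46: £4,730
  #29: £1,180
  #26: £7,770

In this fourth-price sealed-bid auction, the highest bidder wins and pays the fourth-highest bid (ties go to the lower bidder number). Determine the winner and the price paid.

#11 pays £7,770

Fourth-price sealed-bid auction: the highest bidder wins and pays the fourth-highest bid.
Bids ranked: 8,740 (#11) > 8,740 (#53) > 8,090 (#4) > 7,770 (#26) > 7,260 (#22) > 4,730 (#46) > …
Tie at £8,740 → #11 wins by tie-break.
#11 is highest; pays the fourth-highest bid, £7,770.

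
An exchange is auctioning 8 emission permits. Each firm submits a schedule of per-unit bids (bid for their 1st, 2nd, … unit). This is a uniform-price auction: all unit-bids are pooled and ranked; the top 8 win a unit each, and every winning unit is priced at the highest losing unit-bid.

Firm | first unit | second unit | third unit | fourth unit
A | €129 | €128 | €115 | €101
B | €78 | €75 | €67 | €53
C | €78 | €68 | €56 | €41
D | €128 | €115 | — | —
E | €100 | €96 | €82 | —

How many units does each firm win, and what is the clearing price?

Pooled unit-bids ranked (top 8): 129 (A-1), 128 (A-2), 128 (D-1), 115 (A-3), 115 (D-2), 101 (A-4), 100 (E-1), 96 (E-2)
First bid not allocated: €82.
Allocation: A 4, D 2, E 2.

A 4, D 2, E 2; clearing price €82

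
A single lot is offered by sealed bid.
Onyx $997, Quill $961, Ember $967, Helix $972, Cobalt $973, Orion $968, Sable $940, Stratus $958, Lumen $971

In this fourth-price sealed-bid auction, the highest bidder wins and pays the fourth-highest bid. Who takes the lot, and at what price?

Onyx pays $971

Bids ranked: 997 (Onyx) > 973 (Cobalt) > 972 (Helix) > 971 (Lumen) > 968 (Orion) > 967 (Ember) > …
Onyx wins; payment is bid #4 in the ranking = $971.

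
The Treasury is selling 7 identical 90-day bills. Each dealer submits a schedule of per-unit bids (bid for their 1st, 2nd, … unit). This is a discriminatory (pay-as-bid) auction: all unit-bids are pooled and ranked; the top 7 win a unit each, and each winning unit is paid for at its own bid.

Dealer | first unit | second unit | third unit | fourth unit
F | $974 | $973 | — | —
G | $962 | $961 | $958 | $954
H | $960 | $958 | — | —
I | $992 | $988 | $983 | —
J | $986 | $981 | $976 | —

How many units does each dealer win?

Pooled unit-bids ranked (top 7): 992 (I-1), 988 (I-2), 986 (J-1), 983 (I-3), 981 (J-2), 976 (J-3), 974 (F-1)
Next rejected bid: $973 (not a price — pay-as-bid).
Allocation: F 1, I 3, J 3.

F 1, I 3, J 3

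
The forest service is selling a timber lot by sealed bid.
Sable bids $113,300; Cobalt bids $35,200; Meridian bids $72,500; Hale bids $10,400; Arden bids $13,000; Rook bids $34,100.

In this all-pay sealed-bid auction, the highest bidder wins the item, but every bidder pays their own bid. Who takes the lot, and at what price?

Sable pays $113,300

Bids ranked: 113,300 (Sable) > 72,500 (Meridian) > 35,200 (Cobalt) > 34,100 (Rook) > 13,000 (Arden) > 10,400 (Hale)
Sable wins with the top bid; all bids are sunk regardless.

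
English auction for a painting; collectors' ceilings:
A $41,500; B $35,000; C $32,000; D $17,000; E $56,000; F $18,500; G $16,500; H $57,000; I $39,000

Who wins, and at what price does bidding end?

Limits in order: 57,000 (H) > 56,000 (E) > 41,500 (A) > 39,000 (I) > 35,000 (B) > 32,000 (C) > …
E is the last rival to drop out, at $56,000; H remains and wins at that price.

H wins at $56,000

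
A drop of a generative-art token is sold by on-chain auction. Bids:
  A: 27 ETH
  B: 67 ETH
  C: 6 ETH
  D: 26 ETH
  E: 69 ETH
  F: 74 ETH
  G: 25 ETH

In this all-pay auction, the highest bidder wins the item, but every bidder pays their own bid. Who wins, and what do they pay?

Bids ranked: 74 (F) > 69 (E) > 67 (B) > 27 (A) > 26 (D) > 25 (G) > …
F is highest and takes the item; every bidder forfeits their bid.

F pays 74 ETH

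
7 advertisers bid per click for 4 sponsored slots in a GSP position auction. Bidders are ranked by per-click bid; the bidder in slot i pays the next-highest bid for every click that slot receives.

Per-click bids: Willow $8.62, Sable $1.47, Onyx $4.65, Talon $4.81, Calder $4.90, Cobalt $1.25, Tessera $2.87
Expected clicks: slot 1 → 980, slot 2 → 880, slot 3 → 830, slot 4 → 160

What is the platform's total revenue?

Total revenue: $13353.50

Sorting advertisers: $8.62 (Willow) > $4.90 (Calder) > $4.81 (Talon) > $4.65 (Onyx) > $2.87 (Tessera) > …
Slot 1: Willow pays $4.90 × 980 = $4802.00
Slot 2: Calder pays $4.81 × 880 = $4232.80
Slot 3: Talon pays $4.65 × 830 = $3859.50
Slot 4: Onyx pays $2.87 × 160 = $459.20
Total = $13353.50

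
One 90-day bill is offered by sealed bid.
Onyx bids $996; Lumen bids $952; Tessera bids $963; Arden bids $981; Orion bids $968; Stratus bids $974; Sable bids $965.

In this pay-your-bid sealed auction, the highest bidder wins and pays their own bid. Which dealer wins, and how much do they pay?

Sorting bids: 996 (Onyx) > 981 (Arden) > 974 (Stratus) > 968 (Orion) > 965 (Sable) > 963 (Tessera) > …
Onyx has the highest bid and pays exactly that: $996.

Onyx pays $996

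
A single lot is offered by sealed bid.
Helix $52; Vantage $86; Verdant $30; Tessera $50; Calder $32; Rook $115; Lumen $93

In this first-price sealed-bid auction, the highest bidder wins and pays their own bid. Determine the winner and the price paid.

Rule: the highest bidder wins and pays their own bid.
Sorting bids: 115 (Rook) > 93 (Lumen) > 86 (Vantage) > 52 (Helix) > 50 (Tessera) > 32 (Calder) > …
First-price: Rook pays what they bid, $115.

Rook pays $115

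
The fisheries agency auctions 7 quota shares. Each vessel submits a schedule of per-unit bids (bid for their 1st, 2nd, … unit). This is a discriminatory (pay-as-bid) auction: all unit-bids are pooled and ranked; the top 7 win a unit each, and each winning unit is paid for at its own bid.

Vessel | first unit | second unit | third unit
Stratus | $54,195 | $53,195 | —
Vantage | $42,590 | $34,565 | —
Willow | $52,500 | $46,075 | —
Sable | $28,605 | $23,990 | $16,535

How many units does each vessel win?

Pooled unit-bids ranked (top 7): 54,195 (Stratus-1), 53,195 (Stratus-2), 52,500 (Willow-1), 46,075 (Willow-2), 42,590 (Vantage-1), 34,565 (Vantage-2), 28,605 (Sable-1)
Next rejected bid: $23,990 (not a price — pay-as-bid).
Allocation: Sable 1, Stratus 2, Vantage 2, Willow 2.

Sable 1, Stratus 2, Vantage 2, Willow 2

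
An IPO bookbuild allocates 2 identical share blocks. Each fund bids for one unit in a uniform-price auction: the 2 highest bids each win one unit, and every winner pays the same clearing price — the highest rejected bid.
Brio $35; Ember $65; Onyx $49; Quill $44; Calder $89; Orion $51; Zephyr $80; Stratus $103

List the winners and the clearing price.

Stratus, Calder; each pays $80

Sorting: 103 (Stratus), 89 (Calder), 80 (Zephyr), 65 (Ember), …
Top 2: Stratus, Calder.
Highest unsuccessful bid: $80 → clearing price.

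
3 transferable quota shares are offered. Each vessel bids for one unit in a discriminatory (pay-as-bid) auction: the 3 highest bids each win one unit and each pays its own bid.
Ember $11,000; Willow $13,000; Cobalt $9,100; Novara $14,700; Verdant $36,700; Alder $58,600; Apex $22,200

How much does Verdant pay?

Verdant pays $36,700

Bids ranked high→low: 58,600 (Alder), 36,700 (Verdant), 22,200 (Apex), 14,700 (Novara), 13,000 (Willow), …
The 3 highest are Alder, Verdant, Apex.
Verdant wins → own bid $36,700.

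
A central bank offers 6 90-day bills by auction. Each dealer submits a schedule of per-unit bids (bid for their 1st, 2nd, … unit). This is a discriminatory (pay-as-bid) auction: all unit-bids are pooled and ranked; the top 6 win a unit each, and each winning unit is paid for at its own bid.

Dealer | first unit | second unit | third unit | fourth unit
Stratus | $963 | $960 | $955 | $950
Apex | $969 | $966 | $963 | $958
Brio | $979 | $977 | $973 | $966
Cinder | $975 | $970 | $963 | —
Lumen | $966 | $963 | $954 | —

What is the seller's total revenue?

All unit-bids, highest first — top 6: 979 (Brio-1), 977 (Brio-2), 975 (Cinder-1), 973 (Brio-3), 970 (Cinder-2), 969 (Apex-1)
Next rejected bid: $966 (not a price — pay-as-bid).
Each winning unit pays its own bid.
Revenue = 979 + 977 + 975 + 973 + 970 + 969 = $5,843.

Total revenue: $5,843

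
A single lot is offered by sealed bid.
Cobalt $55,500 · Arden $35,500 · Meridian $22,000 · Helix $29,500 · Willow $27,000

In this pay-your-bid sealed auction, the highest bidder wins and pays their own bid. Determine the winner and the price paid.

Cobalt pays $55,500

Pay-your-bid sealed auction: the highest bidder wins and pays their own bid.
Bids ranked: 55,500 (Cobalt) > 35,500 (Arden) > 29,500 (Helix) > 27,000 (Willow) > 22,000 (Meridian)
Cobalt is highest → pays own bid, $55,500.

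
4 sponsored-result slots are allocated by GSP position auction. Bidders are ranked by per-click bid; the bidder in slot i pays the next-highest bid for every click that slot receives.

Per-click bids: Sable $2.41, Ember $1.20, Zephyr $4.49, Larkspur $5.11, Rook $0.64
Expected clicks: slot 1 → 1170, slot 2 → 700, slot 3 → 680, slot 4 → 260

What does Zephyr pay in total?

Ranked by bid: $5.11 (Larkspur) > $4.49 (Zephyr) > $2.41 (Sable) > $1.20 (Ember) > $0.64 (Rook)
Zephyr holds slot 2 → pays next bid $2.41 × 700 clicks = $1687.00.

Zephyr pays $1687.00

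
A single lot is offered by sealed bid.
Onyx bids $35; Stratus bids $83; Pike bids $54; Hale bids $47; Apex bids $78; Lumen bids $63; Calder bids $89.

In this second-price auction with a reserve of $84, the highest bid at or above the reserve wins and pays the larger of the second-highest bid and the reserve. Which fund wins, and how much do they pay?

Calder pays $84

Bids in order: 89 (Calder) > 83 (Stratus) > 78 (Apex) > 63 (Lumen) > 54 (Pike) > 47 (Hale) > …
Highest eligible bid: Calder at $89.
Second-highest bid $83 is below the reserve $84, so the reserve binds → payment $84.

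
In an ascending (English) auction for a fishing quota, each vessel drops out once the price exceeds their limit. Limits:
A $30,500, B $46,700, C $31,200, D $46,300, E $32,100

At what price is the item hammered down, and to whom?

B wins at $46,300

Rule: the price rises until one bidder remains; the winner pays the price at which the last rival dropped out.
Sorting limits: 46,700 (B) > 46,300 (D) > 32,100 (E) > 31,200 (C) > 30,500 (A)
Bidding ends when D exits at $46,300; B takes it.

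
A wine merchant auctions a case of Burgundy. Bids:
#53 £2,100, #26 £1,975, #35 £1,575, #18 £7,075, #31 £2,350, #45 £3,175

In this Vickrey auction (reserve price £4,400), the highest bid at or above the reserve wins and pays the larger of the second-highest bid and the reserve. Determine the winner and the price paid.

Vickrey auction (reserve price £4,400): the highest bid at or above the reserve wins and pays the larger of the second-highest bid and the reserve.
Bids ranked: 7,075 (#18) > 3,175 (#45) > 2,350 (#31) > 2,100 (#53) > 1,975 (#26) > 1,575 (#35)
#18 has the top bid at or above the reserve (£7,075).
max(second-highest £3,175, reserve £4,400) = £4,400.

#18 pays £4,400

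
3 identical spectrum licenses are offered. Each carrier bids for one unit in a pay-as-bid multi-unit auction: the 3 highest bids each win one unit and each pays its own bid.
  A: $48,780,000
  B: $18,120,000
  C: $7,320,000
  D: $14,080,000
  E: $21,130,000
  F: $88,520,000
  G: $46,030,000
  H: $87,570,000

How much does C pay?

Bids ranked high→low: 88,520,000 (F), 87,570,000 (H), 48,780,000 (A), 46,030,000 (G), 21,130,000 (E), …
The 3 highest are F, H, A.
C does not win → $0.

C pays $0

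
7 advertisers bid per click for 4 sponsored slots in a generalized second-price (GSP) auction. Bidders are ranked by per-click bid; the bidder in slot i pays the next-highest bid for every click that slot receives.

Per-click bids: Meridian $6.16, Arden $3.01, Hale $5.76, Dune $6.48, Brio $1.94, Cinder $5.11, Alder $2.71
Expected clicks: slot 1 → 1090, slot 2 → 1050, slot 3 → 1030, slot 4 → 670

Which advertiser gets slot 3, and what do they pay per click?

Hale; $5.11 per click

Sorting advertisers: $6.48 (Dune) > $6.16 (Meridian) > $5.76 (Hale) > $5.11 (Cinder) > $3.01 (Arden) > …
Slot 3 goes to the third-ranked bidder, Hale, who pays the next bid down: $5.11/click.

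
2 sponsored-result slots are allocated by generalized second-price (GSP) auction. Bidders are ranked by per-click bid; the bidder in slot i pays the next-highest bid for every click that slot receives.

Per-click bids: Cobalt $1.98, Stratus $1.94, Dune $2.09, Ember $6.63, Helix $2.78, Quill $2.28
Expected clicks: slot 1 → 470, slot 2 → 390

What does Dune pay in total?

Dune pays $0.00

Ranked by bid: $6.63 (Ember) > $2.78 (Helix) > $2.28 (Quill) > …
Dune ranks below slot 2 → no slot, pays nothing.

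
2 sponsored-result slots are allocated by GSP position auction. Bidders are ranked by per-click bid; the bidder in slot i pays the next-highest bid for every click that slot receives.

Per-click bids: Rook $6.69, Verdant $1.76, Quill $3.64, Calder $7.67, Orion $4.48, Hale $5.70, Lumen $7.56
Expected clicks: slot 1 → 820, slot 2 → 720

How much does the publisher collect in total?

Total revenue: $11016.00

Ranked by bid: $7.67 (Calder) > $7.56 (Lumen) > $6.69 (Rook) > …
Slot 1: Calder pays $7.56 × 820 = $6199.20
Slot 2: Lumen pays $6.69 × 720 = $4816.80
Total = $11016.00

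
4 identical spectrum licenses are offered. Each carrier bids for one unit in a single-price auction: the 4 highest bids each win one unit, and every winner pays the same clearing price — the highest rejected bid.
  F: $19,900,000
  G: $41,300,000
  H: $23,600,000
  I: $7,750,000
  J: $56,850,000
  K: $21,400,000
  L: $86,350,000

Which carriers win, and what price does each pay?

L, J, G, H; each pays $21,400,000

Sorting: 86,350,000 (L), 56,850,000 (J), 41,300,000 (G), 23,600,000 (H), 21,400,000 (K), 19,900,000 (F), …
Winners (4 units): L, J, G, H.
Clearing price = highest rejected bid = $21,400,000.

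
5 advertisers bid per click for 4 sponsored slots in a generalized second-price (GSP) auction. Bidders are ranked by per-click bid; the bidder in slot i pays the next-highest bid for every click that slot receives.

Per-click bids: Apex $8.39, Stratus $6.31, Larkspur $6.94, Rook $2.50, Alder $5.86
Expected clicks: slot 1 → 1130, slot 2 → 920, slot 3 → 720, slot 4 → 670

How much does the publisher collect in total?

Ranked by bid: $8.39 (Apex) > $6.94 (Larkspur) > $6.31 (Stratus) > $5.86 (Alder) > $2.50 (Rook)
Slot 1: Apex pays $6.94 × 1130 = $7842.20
Slot 2: Larkspur pays $6.31 × 920 = $5805.20
Slot 3: Stratus pays $5.86 × 720 = $4219.20
Slot 4: Alder pays $2.50 × 670 = $1675.00
Total = $19541.60

Total revenue: $19541.60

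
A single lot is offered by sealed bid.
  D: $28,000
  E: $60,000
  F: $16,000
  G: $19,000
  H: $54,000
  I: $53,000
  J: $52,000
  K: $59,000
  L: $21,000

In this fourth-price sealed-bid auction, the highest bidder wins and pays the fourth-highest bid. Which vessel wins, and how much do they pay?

E pays $53,000

Rule: the highest bidder wins and pays the fourth-highest bid.
Bids ranked: 60,000 (E) > 59,000 (K) > 54,000 (H) > 53,000 (I) > 52,000 (J) > 28,000 (D) > …
E wins; payment is bid #4 in the ranking = $53,000.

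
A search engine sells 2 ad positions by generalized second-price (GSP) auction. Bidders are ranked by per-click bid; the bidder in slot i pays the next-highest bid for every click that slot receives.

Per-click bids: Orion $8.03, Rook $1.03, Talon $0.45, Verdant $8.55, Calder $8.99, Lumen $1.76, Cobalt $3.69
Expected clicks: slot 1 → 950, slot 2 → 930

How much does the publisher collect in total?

Ranked by bid: $8.99 (Calder) > $8.55 (Verdant) > $8.03 (Orion) > …
Slot 1: Calder pays $8.55 × 950 = $8122.50
Slot 2: Verdant pays $8.03 × 930 = $7467.90
Total = $15590.40

Total revenue: $15590.40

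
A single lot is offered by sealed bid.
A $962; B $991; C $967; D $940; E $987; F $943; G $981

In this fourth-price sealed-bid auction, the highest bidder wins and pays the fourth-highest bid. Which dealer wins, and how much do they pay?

B pays $967

Bids in order: 991 (B) > 987 (E) > 981 (G) > 967 (C) > 962 (A) > 943 (F) > …
B wins; payment is bid #4 in the ranking = $967.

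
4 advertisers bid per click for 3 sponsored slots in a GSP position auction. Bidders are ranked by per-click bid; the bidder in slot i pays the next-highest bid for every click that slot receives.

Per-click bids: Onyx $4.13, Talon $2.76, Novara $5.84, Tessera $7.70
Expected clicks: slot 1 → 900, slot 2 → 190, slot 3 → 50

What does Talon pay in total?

Talon pays $0.00

Sorting advertisers: $7.70 (Tessera) > $5.84 (Novara) > $4.13 (Onyx) > $2.76 (Talon)
Talon ranks below slot 3 → no slot, pays nothing.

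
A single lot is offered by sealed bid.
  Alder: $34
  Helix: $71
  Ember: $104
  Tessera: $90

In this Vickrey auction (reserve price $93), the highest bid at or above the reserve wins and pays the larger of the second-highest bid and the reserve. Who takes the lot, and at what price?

Ember pays $93

Bids ranked: 104 (Ember) > 90 (Tessera) > 71 (Helix) > 34 (Alder)
Highest eligible bid: Ember at $104.
Second-highest bid $90 is below the reserve $93, so the reserve binds → payment $93.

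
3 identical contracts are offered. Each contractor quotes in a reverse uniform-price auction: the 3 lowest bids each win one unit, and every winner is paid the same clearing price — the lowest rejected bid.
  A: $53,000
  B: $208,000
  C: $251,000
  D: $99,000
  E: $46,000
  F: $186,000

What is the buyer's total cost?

Total cost: $558,000

Bids ranked low→high: 46,000 (E), 53,000 (A), 99,000 (D), 186,000 (F), 208,000 (B), …
Winners (3 units): E, A, D.
Clearing price = lowest rejected bid = $186,000.
Total cost = 3 × $186,000 = $558,000.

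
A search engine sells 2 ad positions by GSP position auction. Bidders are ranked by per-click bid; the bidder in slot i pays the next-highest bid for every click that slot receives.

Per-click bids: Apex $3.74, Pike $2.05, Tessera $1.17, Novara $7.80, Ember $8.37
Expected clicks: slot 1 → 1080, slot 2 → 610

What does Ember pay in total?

Sorting advertisers: $8.37 (Ember) > $7.80 (Novara) > $3.74 (Apex) > …
Ember holds slot 1 → pays next bid $7.80 × 1080 clicks = $8424.00.

Ember pays $8424.00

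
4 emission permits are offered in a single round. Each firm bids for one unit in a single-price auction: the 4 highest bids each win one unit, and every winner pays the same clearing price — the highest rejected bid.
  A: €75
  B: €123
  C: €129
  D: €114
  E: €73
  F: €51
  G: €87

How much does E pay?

Ordering the bids: 129 (C), 123 (B), 114 (D), 87 (G), 75 (A), 73 (E), …
Top 4: C, B, D, G.
Clearing price = highest rejected bid = €75.
E does not win → pays €0.

E pays €0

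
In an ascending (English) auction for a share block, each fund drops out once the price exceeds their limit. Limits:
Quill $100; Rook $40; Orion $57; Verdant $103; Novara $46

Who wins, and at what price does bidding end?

Verdant wins at $100

Open ascending-bid auction: the price rises until one bidder remains; the winner pays the price at which the last rival dropped out.
Sorting limits: 103 (Verdant) > 100 (Quill) > 57 (Orion) > 46 (Novara) > 40 (Rook)
Once the price passes $100, only Verdant is left; the hammer falls at Quill's limit of $100.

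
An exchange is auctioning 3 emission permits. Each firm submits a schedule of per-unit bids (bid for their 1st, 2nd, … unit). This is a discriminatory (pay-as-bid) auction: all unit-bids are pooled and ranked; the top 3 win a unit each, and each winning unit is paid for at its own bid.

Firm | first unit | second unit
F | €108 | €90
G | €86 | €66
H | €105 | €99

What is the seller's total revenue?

Merging the schedules and taking the best 3: 108 (F-1), 105 (H-1), 99 (H-2)
Next rejected bid: €90 (not a price — pay-as-bid).
Each winning unit pays its own bid.
Revenue = 108 + 105 + 99 = €312.

Total revenue: €312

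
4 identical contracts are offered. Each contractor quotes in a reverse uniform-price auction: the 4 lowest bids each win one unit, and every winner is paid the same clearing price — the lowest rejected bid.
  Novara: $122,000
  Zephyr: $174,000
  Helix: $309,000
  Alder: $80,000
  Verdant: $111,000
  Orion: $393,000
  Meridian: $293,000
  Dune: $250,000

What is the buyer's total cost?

Total cost: $1,000,000

Sorting: 80,000 (Alder), 111,000 (Verdant), 122,000 (Novara), 174,000 (Zephyr), 250,000 (Dune), 293,000 (Meridian), …
The 4 lowest are Alder, Verdant, Novara, Zephyr.
First losing bid is Dune's $250,000, which sets the uniform price.
Total cost = 4 × $250,000 = $1,000,000.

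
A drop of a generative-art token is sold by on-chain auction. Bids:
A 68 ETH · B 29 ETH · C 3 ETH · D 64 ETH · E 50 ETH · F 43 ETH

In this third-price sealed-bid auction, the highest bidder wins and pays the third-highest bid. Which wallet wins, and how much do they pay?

A pays 50 ETH

Bids in order: 68 (A) > 64 (D) > 50 (E) > 43 (F) > 29 (B) > 3 (C)
A is highest; pays the third-highest bid, 50 ETH.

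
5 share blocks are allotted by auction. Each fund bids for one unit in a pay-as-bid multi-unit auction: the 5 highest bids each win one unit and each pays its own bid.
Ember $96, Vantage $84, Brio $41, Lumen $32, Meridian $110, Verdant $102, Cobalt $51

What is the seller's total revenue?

Total revenue: $443

Sorting: 110 (Meridian), 102 (Verdant), 96 (Ember), 84 (Vantage), 51 (Cobalt), 41 (Brio), 32 (Lumen)
Winners (5 units): Meridian, Verdant, Ember, Vantage, Cobalt.
Total revenue = 110 + 102 + 96 + 84 + 51 = $443.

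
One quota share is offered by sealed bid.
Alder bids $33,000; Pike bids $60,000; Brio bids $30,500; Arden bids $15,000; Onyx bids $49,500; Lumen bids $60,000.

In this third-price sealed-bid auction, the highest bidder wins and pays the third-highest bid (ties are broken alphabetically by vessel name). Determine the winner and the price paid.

Lumen pays $49,500

Third-price sealed-bid auction: the highest bidder wins and pays the third-highest bid.
Bids ranked: 60,000 (Lumen) > 60,000 (Pike) > 49,500 (Onyx) > 33,000 (Alder) > 30,500 (Brio) > 15,000 (Arden)
Lumen and Pike tie at $60,000; tie-break gives it to Lumen.
Lumen is highest; pays the third-highest bid, $49,500.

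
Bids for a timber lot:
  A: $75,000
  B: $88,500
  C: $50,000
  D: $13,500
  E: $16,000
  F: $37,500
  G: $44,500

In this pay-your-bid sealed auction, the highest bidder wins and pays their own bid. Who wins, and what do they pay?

B pays $88,500

Bids in order: 88,500 (B) > 75,000 (A) > 50,000 (C) > 44,500 (G) > 37,500 (F) > 16,000 (E) > …
B is highest → pays own bid, $88,500.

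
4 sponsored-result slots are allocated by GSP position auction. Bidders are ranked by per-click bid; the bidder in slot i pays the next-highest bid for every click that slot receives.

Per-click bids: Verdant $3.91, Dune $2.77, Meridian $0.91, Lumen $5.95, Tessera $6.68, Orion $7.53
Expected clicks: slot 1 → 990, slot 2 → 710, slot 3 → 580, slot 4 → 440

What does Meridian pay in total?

Per-click bids in order: $7.53 (Orion) > $6.68 (Tessera) > $5.95 (Lumen) > $3.91 (Verdant) > $2.77 (Dune) > …
Meridian ranks below slot 4 → no slot, pays nothing.

Meridian pays $0.00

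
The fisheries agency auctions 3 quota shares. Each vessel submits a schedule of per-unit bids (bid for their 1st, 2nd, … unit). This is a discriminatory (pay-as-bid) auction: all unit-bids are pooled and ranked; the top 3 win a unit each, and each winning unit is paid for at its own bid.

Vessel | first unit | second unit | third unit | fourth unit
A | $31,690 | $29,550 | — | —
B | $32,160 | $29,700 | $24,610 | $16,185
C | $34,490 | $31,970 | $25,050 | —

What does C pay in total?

All unit-bids, highest first — top 3: 34,490 (C-1), 32,160 (B-1), 31,970 (C-2)
Next rejected bid: $31,690 (not a price — pay-as-bid).
C's winning unit-bids: 34,490 + 31,970 = $66,460.

C pays $66,460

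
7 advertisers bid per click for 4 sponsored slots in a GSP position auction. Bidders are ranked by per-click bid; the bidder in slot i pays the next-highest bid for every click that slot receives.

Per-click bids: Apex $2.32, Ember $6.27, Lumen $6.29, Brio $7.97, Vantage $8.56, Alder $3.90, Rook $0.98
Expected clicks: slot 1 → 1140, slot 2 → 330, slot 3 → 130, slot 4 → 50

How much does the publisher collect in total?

Total revenue: $12171.60

Sorting advertisers: $8.56 (Vantage) > $7.97 (Brio) > $6.29 (Lumen) > $6.27 (Ember) > $3.90 (Alder) > …
Slot 1: Vantage pays $7.97 × 1140 = $9085.80
Slot 2: Brio pays $6.29 × 330 = $2075.70
Slot 3: Lumen pays $6.27 × 130 = $815.10
Slot 4: Ember pays $3.90 × 50 = $195.00
Total = $12171.60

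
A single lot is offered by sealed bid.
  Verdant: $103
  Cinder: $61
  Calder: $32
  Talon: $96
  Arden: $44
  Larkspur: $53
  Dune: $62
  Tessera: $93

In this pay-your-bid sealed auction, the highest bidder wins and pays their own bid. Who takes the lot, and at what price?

Bids ranked: 103 (Verdant) > 96 (Talon) > 93 (Tessera) > 62 (Dune) > 61 (Cinder) > 53 (Larkspur) > …
First-price: Verdant pays what they bid, $103.

Verdant pays $103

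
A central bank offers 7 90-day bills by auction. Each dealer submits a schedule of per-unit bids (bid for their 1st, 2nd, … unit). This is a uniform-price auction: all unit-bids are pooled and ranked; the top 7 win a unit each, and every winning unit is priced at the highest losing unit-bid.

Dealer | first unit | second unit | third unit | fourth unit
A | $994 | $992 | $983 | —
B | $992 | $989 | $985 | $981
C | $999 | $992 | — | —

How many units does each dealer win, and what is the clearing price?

A 2, B 3, C 2; clearing price $983

Pooled unit-bids ranked (top 7): 999 (C-1), 994 (A-1), 992 (A-2), 992 (B-1), 992 (C-2), 989 (B-2), 985 (B-3)
First bid not allocated: $983.
Allocation: A 2, B 3, C 2.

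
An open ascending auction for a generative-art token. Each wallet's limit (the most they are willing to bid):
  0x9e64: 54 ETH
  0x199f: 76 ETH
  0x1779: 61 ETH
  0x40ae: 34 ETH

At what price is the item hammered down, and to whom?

Rule: the price rises until one bidder remains; the winner pays the price at which the last rival dropped out.
Limits in order: 76 (0x199f) > 61 (0x1779) > 54 (0x9e64) > 34 (0x40ae)
0x1779 is the last rival to drop out, at 61 ETH; 0x199f remains and wins at that price.

0x199f wins at 61 ETH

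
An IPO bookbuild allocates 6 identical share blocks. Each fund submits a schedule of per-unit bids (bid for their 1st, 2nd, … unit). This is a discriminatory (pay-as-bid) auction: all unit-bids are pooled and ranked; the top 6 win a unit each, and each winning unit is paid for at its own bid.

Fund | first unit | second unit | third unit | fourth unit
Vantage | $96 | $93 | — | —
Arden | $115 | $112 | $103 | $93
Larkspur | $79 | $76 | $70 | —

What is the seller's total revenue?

All unit-bids, highest first — top 6: 115 (Arden-1), 112 (Arden-2), 103 (Arden-3), 96 (Vantage-1), 93 (Vantage-2), 93 (Arden-4)
Next rejected bid: $79 (not a price — pay-as-bid).
Each winning unit pays its own bid.
Revenue = 115 + 112 + 103 + 96 + 93 + 93 = $612.

Total revenue: $612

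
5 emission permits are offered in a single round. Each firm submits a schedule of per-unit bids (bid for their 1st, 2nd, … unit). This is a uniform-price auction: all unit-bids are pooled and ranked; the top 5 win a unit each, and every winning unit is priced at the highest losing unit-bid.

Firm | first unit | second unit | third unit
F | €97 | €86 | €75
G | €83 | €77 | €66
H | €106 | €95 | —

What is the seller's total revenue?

Total revenue: €385

All unit-bids, highest first — top 5: 106 (H-1), 97 (F-1), 95 (H-2), 86 (F-2), 83 (G-1)
Highest rejected unit-bid = €77.
Allocation: F 2, G 1, H 2. Every unit priced at €77.
Revenue = 5 × 77 = €385.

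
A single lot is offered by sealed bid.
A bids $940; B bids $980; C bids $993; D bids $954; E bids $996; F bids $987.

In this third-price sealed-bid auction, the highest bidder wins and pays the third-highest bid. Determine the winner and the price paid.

E pays $987

Bids ranked: 996 (E) > 993 (C) > 987 (F) > 980 (B) > 954 (D) > 940 (A)
E is highest; pays the third-highest bid, $987.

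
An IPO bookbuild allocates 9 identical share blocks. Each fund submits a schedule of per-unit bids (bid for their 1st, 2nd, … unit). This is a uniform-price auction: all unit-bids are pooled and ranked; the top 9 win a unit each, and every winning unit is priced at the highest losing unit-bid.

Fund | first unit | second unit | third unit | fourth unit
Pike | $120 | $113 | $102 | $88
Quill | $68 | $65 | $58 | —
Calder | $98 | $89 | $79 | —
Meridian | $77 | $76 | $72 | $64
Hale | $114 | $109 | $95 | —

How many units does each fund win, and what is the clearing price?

Merging the schedules and taking the best 9: 120 (Pike-1), 114 (Hale-1), 113 (Pike-2), 109 (Hale-2), 102 (Pike-3), 98 (Calder-1), 95 (Hale-3), 89 (Calder-2), 88 (Pike-4)
First bid not allocated: $79.
Allocation: Calder 2, Hale 3, Pike 4.

Calder 2, Hale 3, Pike 4; clearing price $79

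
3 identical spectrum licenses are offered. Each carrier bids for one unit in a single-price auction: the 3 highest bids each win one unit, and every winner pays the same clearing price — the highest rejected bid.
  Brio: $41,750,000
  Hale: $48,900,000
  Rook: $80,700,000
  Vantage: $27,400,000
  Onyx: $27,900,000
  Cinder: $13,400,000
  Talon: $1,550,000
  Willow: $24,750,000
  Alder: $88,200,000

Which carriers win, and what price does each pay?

Alder, Rook, Hale; each pays $41,750,000

Bids ranked high→low: 88,200,000 (Alder), 80,700,000 (Rook), 48,900,000 (Hale), 41,750,000 (Brio), 27,900,000 (Onyx), …
Top 3: Alder, Rook, Hale.
Clearing price = highest rejected bid = $41,750,000.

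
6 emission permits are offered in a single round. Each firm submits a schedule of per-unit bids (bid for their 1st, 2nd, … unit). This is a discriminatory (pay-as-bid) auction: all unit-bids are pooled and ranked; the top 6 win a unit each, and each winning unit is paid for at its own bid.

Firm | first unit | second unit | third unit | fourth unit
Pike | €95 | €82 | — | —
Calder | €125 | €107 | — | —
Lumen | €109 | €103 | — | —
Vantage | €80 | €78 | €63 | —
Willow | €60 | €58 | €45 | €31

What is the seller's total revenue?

Merging the schedules and taking the best 6: 125 (Calder-1), 109 (Lumen-1), 107 (Calder-2), 103 (Lumen-2), 95 (Pike-1), 82 (Pike-2)
Next rejected bid: €80 (not a price — pay-as-bid).
Each winning unit pays its own bid.
Revenue = 125 + 109 + 107 + 103 + 95 + 82 = €621.

Total revenue: €621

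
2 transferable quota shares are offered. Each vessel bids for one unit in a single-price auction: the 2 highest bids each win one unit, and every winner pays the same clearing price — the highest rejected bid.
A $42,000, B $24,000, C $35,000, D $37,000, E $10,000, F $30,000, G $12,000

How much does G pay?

G pays $0

Bids ranked high→low: 42,000 (A), 37,000 (D), 35,000 (C), 30,000 (F), …
The 2 highest are A, D.
Highest unsuccessful bid: $35,000 → clearing price.
G does not win → pays $0.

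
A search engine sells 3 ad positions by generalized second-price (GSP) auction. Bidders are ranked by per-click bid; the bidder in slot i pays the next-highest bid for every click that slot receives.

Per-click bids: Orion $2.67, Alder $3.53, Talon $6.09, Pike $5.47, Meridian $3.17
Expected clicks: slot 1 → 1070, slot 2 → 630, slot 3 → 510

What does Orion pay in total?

Sorting advertisers: $6.09 (Talon) > $5.47 (Pike) > $3.53 (Alder) > $3.17 (Meridian) > …
Orion ranks below slot 3 → no slot, pays nothing.

Orion pays $0.00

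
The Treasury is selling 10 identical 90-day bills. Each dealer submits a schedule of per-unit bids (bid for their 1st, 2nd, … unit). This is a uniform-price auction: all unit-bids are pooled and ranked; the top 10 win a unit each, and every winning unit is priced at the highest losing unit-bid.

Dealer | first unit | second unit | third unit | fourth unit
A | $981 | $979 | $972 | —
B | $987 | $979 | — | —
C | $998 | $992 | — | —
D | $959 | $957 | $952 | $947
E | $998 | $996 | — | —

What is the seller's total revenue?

Pooled unit-bids ranked (top 10): 998 (C-1), 998 (E-1), 996 (E-2), 992 (C-2), 987 (B-1), 981 (A-1), 979 (A-2), 979 (B-2), 972 (A-3), 959 (D-1)
The (k+1)-th unit-bid is $957.
Allocation: A 3, B 2, C 2, D 1, E 2. Every unit priced at $957.
Revenue = 10 × 957 = $9,570.

Total revenue: $9,570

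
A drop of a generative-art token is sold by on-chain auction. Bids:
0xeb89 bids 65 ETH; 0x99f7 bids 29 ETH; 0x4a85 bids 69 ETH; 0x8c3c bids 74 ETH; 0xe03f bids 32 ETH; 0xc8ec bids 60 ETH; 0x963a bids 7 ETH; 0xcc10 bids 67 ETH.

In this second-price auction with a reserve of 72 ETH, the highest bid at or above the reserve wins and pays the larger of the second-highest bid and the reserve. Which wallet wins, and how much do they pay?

0x8c3c pays 72 ETH

Bids in order: 74 (0x8c3c) > 69 (0x4a85) > 67 (0xcc10) > 65 (0xeb89) > 60 (0xc8ec) > 32 (0xe03f) > …
0x8c3c has the top bid at or above the reserve (74 ETH).
max(second-highest 69 ETH, reserve 72 ETH) = 72 ETH.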